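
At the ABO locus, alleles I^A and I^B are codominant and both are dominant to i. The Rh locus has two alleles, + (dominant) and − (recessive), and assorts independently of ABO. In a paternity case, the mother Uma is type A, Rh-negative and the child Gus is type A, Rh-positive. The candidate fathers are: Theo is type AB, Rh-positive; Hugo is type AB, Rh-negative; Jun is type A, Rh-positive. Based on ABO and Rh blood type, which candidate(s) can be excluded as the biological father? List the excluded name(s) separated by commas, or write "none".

Hugo

A candidate is excluded only if no genotype consistent with his phenotype could produce a type A, Rh-positive child with a type A, Rh-negative mother.
Hugo (type AB, Rh-): no genotype consistent with that phenotype can produce a type-A Rh+ child with a type-A mother.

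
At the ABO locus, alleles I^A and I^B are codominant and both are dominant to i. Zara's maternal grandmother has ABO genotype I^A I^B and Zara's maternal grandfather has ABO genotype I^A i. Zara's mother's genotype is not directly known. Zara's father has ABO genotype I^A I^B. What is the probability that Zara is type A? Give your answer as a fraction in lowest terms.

3/8

Zara's mother's ABO genotype from I^A I^B × I^A i: 1/4 I^A I^A, 1/4 I^A I^B, 1/4 I^A i, 1/4 I^B i.
Crossing each possibility with the father I^A I^B and summing P(type A): 1/4·1/2 + 1/4·1/4 + 1/4·1/2 + 1/4·1/4 = 3/8.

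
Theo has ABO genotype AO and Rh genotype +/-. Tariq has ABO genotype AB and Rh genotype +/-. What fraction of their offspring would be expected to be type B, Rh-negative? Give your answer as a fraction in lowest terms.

ABO cross AO × AB → offspring phenotypes: 1/2 A, 1/4 B, 1/4 AB.
Rh cross +/- × +/- → 3/4 Rh+, 1/4 Rh-.
Independent loci: P(type B, Rh-negative) = 1/4 × 1/4 = 1/16.

1/16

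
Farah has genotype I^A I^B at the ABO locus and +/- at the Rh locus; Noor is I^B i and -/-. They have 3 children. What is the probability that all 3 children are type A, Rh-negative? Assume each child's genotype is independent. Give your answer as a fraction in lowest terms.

1/512

ABO cross I^A I^B × I^B i → 1/4 A, 1/2 B, 1/4 AB.
Rh cross +/- × -/- → 1/2 Rh+, 1/2 Rh-; so P(type A, Rh-negative) = 1/4 × 1/2 = 1/8 per child.
All 3 independent: (1/8)^3 = 1/512.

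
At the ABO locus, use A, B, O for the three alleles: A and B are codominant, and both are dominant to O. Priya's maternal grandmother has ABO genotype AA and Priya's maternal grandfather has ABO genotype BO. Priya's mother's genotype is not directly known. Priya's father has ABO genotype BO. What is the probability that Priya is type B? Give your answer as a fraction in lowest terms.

3/8

Priya's mother's ABO genotype from AA × BO: 1/2 AB, 1/2 AO.
Crossing each possibility with the father BO and summing P(type B): 1/2·1/2 + 1/2·1/4 = 3/8.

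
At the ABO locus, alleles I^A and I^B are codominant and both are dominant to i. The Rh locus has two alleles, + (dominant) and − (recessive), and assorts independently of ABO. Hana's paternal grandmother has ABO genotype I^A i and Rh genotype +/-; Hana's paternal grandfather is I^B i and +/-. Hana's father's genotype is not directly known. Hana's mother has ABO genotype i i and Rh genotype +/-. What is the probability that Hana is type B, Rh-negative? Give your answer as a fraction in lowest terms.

Hana's father's ABO genotype from I^A i × I^B i: 1/4 I^A I^B, 1/4 I^A i, 1/4 I^B i, 1/4 i i.
Crossing each possibility with the mother i i and summing P(type B): 1/4·1/2 + 1/4·0 + 1/4·1/2 + 1/4·0 = 1/4.
Similarly for Rh via the father's Rh distribution: P(Rh-) = 1/4.
Independent loci: 1/4 × 1/4 = 1/16.

1/16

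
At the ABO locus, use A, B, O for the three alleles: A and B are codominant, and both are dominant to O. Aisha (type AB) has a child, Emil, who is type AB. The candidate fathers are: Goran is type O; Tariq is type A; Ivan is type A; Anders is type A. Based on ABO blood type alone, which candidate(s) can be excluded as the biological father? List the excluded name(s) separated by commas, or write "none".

A candidate is excluded only if no genotype consistent with his phenotype could produce a type AB child with a type AB mother.
Goran (type O): no genotype consistent with that phenotype can produce a type-AB child with a type-AB mother.

Goran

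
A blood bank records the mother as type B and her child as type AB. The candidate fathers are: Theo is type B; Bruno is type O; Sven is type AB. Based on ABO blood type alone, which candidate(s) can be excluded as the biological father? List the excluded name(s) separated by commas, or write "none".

Theo, Bruno

A candidate is excluded only if no genotype consistent with his phenotype could produce a type AB child with a type B mother.
Theo (type B): no genotype consistent with that phenotype can produce a type-AB child with a type-B mother.
Bruno (type O): no genotype consistent with that phenotype can produce a type-AB child with a type-B mother.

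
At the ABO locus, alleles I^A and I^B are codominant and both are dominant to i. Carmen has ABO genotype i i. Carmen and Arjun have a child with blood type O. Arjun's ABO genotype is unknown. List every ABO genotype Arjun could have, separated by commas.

I^A i, I^B i, i i

For each candidate genotype of Arjun, check whether crossing it with i i can produce every observed child phenotype.
  I^A I^A → possible child types {A} ✗
  I^A I^B → possible child types {A, B} ✗
  I^A i → possible child types {O, A} ✓
  I^B I^B → possible child types {B} ✗
  I^B i → possible child types {O, B} ✓
  i i → possible child types {O} ✓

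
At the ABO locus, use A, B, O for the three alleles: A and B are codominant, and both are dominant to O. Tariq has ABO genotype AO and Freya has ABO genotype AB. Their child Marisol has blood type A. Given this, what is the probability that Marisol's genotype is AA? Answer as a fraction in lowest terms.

1/2

Cross AO × AB → 1/4 AA, 1/4 AB, 1/4 AO, 1/4 BO.
Type-A genotypes among offspring: AA (1/4), AO (1/4); total 1/2.
P(AA | type A) = (1/4) / (1/2) = 1/2.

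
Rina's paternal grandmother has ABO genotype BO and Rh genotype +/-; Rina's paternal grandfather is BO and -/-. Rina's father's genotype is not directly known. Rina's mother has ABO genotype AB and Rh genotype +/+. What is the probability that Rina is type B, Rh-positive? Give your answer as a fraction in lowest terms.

1/2

Rina's father's ABO genotype from BO × BO: 1/4 BB, 1/2 BO, 1/4 OO.
Crossing each possibility with the mother AB and summing P(type B): 1/4·1/2 + 1/2·1/2 + 1/4·1/2 = 1/2.
Similarly for Rh via the father's Rh distribution: P(Rh+) = 1.
Independent loci: 1/2 × 1 = 1/2.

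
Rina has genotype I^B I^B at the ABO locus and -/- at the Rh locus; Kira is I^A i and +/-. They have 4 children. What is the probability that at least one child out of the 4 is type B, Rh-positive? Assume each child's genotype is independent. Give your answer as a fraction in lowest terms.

ABO cross I^B I^B × I^A i → 1/2 B, 1/2 AB.
Rh cross -/- × +/- → 1/2 Rh+, 1/2 Rh-; so P(type B, Rh-positive) = 1/2 × 1/2 = 1/4 per child.
P(none) = (3/4)^4 = 81/256; P(at least one) = 1 − 81/256 = 175/256.

175/256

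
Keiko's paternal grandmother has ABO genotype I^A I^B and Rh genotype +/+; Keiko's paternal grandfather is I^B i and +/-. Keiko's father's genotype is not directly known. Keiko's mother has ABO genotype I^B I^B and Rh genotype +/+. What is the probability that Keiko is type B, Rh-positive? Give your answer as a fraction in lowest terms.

3/4

Keiko's father's ABO genotype from I^A I^B × I^B i: 1/4 I^A I^B, 1/4 I^A i, 1/4 I^B I^B, 1/4 I^B i.
Crossing each possibility with the mother I^B I^B and summing P(type B): 1/4·1/2 + 1/4·1/2 + 1/4·1 + 1/4·1 = 3/4.
Similarly for Rh via the father's Rh distribution: P(Rh+) = 1.
Independent loci: 3/4 × 1 = 3/4.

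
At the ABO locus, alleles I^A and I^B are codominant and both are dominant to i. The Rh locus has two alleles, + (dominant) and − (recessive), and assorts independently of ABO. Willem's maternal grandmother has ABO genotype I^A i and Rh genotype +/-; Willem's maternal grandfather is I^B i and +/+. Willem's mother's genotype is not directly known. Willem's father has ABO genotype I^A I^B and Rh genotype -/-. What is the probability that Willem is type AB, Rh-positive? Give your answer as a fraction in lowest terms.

3/16

Willem's mother's ABO genotype from I^A i × I^B i: 1/4 I^A I^B, 1/4 I^A i, 1/4 I^B i, 1/4 i i.
Crossing each possibility with the father I^A I^B and summing P(type AB): 1/4·1/2 + 1/4·1/4 + 1/4·1/4 + 1/4·0 = 1/4.
Similarly for Rh via the mother's Rh distribution: P(Rh+) = 3/4.
Independent loci: 1/4 × 3/4 = 3/16.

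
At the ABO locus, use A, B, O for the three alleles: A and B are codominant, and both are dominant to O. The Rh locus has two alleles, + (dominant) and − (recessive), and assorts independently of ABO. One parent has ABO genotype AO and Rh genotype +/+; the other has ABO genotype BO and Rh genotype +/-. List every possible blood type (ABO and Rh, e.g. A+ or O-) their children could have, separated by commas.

O+, A+, B+, AB+

Gametes from AO × BO give offspring ABO genotypes AB, AO, BO, OO, i.e. phenotypes O, A, B, AB.
Rh cross +/+ × +/- → phenotypes Rh+.
Combining independently: O+, A+, B+, AB+.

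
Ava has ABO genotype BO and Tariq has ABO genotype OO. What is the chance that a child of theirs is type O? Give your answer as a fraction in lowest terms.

1/2

ABO cross BO × OO → offspring phenotypes: 1/2 O, 1/2 B.
So P(type O) = 1/2.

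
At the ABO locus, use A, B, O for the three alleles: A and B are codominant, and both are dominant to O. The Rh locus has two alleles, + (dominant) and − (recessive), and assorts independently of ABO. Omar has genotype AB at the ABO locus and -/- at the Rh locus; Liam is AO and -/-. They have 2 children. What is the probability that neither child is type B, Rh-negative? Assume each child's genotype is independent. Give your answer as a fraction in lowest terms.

ABO cross AB × AO → 1/2 A, 1/4 B, 1/4 AB.
Rh cross -/- × -/- → 1 Rh-; so P(type B, Rh-negative) = 1/4 × 1 = 1/4 per child.
P(not type B, Rh-negative) = 3/4 for one child; (3/4)^2 = 9/16.

9/16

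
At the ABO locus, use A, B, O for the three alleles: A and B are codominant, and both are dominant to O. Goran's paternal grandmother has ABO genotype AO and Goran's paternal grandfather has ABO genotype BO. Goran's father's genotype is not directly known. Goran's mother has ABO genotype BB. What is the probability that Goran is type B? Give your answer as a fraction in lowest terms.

Goran's father's ABO genotype from AO × BO: 1/4 AB, 1/4 AO, 1/4 BO, 1/4 OO.
Crossing each possibility with the mother BB and summing P(type B): 1/4·1/2 + 1/4·1/2 + 1/4·1 + 1/4·1 = 3/4.

3/4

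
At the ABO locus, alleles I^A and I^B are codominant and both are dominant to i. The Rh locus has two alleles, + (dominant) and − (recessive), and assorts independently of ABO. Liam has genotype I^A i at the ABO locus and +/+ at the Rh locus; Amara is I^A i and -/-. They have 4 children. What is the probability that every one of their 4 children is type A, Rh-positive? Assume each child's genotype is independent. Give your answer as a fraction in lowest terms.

81/256

ABO cross I^A i × I^A i → 1/4 O, 3/4 A.
Rh cross +/+ × -/- → 1 Rh+; so P(type A, Rh-positive) = 3/4 × 1 = 3/4 per child.
All 4 independent: (3/4)^4 = 81/256.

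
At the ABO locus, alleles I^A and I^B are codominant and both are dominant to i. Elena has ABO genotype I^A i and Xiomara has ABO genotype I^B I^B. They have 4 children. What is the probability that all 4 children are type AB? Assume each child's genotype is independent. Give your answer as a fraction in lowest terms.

1/16

ABO cross I^A i × I^B I^B → 1/2 B, 1/2 AB.
So P(type AB) = 1/2 per child.
All 4 independent: (1/2)^4 = 1/16.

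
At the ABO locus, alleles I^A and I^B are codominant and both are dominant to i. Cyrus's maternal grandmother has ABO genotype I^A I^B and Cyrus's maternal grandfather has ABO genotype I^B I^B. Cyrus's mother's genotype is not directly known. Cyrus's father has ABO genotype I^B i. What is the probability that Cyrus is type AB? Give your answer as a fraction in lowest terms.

1/8

Cyrus's mother's ABO genotype from I^A I^B × I^B I^B: 1/2 I^A I^B, 1/2 I^B I^B.
Crossing each possibility with the father I^B i and summing P(type AB): 1/2·1/4 + 1/2·0 = 1/8.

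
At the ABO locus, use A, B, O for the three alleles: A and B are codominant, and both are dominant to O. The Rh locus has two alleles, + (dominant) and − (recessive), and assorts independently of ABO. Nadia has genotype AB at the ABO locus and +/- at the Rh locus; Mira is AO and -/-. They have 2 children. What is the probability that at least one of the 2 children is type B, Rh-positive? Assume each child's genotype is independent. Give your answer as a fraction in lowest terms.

15/64

ABO cross AB × AO → 1/2 A, 1/4 B, 1/4 AB.
Rh cross +/- × -/- → 1/2 Rh+, 1/2 Rh-; so P(type B, Rh-positive) = 1/4 × 1/2 = 1/8 per child.
P(none) = (7/8)^2 = 49/64; P(at least one) = 1 − 49/64 = 15/64.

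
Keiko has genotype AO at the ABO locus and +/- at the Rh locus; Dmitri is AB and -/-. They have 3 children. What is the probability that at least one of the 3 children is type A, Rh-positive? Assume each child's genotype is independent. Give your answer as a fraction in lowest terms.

ABO cross AO × AB → 1/2 A, 1/4 B, 1/4 AB.
Rh cross +/- × -/- → 1/2 Rh+, 1/2 Rh-; so P(type A, Rh-positive) = 1/2 × 1/2 = 1/4 per child.
P(none) = (3/4)^3 = 27/64; P(at least one) = 1 − 27/64 = 37/64.

37/64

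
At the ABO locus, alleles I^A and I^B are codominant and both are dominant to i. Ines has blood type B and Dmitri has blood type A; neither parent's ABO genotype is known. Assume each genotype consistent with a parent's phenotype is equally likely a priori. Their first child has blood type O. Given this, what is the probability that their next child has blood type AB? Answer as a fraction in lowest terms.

1/4

Possible genotypes: Ines ∈ {I^B I^B, I^B i}; Dmitri ∈ {I^A I^A, I^A i}.
Weight each parental genotype pair by prior × P(type-O child):
  I^B i × I^A i: posterior weight 1; P(next child type AB) = 1/4.
Weighted sum = 1/4.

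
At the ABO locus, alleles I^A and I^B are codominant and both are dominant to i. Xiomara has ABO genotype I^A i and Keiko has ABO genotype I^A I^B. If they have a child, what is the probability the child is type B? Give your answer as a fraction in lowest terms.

1/4

ABO cross I^A i × I^A I^B → offspring phenotypes: 1/2 A, 1/4 B, 1/4 AB.
So P(type B) = 1/4.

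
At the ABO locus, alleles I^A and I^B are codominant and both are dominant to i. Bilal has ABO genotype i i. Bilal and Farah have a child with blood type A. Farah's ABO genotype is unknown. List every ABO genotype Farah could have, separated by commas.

I^A I^A, I^A I^B, I^A i

For each candidate genotype of Farah, check whether crossing it with i i can produce every observed child phenotype.
  I^A I^A → possible child types {A} ✓
  I^A I^B → possible child types {A, B} ✓
  I^A i → possible child types {O, A} ✓
  I^B I^B → possible child types {B} ✗
  I^B i → possible child types {O, B} ✗
  i i → possible child types {O} ✗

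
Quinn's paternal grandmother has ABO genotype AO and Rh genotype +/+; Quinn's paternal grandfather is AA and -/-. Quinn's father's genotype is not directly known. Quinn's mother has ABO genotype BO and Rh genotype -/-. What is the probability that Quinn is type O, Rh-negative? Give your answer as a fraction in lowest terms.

1/16

Quinn's father's ABO genotype from AO × AA: 1/2 AA, 1/2 AO.
Crossing each possibility with the mother BO and summing P(type O): 1/2·0 + 1/2·1/4 = 1/8.
Similarly for Rh via the father's Rh distribution: P(Rh-) = 1/2.
Independent loci: 1/8 × 1/2 = 1/16.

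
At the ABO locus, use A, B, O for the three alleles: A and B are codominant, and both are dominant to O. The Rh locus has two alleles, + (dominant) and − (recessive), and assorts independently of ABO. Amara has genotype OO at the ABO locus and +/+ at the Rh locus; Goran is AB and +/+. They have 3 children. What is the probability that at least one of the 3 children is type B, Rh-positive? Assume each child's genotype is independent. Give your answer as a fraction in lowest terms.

7/8

ABO cross OO × AB → 1/2 A, 1/2 B.
Rh cross +/+ × +/+ → 1 Rh+; so P(type B, Rh-positive) = 1/2 × 1 = 1/2 per child.
P(none) = (1/2)^3 = 1/8; P(at least one) = 1 − 1/8 = 7/8.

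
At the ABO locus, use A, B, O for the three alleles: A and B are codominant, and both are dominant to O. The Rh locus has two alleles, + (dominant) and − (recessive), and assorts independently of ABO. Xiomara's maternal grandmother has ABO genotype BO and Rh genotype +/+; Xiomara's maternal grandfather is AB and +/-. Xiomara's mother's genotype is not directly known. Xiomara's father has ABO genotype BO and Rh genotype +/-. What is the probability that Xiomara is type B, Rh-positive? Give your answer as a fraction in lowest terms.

Xiomara's mother's ABO genotype from BO × AB: 1/4 AB, 1/4 AO, 1/4 BB, 1/4 BO.
Crossing each possibility with the father BO and summing P(type B): 1/4·1/2 + 1/4·1/4 + 1/4·1 + 1/4·3/4 = 5/8.
Similarly for Rh via the mother's Rh distribution: P(Rh+) = 7/8.
Independent loci: 5/8 × 7/8 = 35/64.

35/64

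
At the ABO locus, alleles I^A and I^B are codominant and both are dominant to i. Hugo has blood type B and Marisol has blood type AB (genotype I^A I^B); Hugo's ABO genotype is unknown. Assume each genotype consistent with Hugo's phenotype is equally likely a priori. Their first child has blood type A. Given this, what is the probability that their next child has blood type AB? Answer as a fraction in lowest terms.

Possible genotypes: Hugo ∈ {I^B I^B, I^B i}; Marisol ∈ {I^A I^B}.
Weight each parental genotype pair by prior × P(type-A child):
  I^B i × I^A I^B: posterior weight 1; P(next child type AB) = 1/4.
Weighted sum = 1/4.

1/4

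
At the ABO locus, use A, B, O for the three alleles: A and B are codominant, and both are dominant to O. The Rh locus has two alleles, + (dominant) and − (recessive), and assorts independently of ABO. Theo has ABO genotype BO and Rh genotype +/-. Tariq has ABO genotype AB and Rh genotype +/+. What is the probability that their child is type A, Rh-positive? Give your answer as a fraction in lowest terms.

ABO cross BO × AB → offspring phenotypes: 1/4 A, 1/2 B, 1/4 AB.
Rh cross +/- × +/+ → 1 Rh+.
Independent loci: P(type A, Rh-positive) = 1/4 × 1 = 1/4.

1/4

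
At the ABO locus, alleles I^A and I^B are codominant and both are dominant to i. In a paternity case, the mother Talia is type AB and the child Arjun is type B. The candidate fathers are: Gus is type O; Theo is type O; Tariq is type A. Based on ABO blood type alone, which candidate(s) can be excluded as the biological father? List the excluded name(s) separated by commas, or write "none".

A candidate is excluded only if no genotype consistent with his phenotype could produce a type B child with a type AB mother.
Every candidate has at least one consistent genotype combination, so none can be excluded.

none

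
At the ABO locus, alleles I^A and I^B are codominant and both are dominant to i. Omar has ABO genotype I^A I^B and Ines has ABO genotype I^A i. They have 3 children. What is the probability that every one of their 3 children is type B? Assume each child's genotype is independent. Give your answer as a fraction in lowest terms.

ABO cross I^A I^B × I^A i → 1/2 A, 1/4 B, 1/4 AB.
So P(type B) = 1/4 per child.
All 3 independent: (1/4)^3 = 1/64.

1/64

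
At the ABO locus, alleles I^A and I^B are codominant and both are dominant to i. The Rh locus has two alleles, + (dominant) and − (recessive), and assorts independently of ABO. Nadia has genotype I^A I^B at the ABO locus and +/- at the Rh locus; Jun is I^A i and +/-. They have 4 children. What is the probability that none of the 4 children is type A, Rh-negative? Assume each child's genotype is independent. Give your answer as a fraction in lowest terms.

2401/4096

ABO cross I^A I^B × I^A i → 1/2 A, 1/4 B, 1/4 AB.
Rh cross +/- × +/- → 3/4 Rh+, 1/4 Rh-; so P(type A, Rh-negative) = 1/2 × 1/4 = 1/8 per child.
P(not type A, Rh-negative) = 7/8 for one child; (7/8)^4 = 2401/4096.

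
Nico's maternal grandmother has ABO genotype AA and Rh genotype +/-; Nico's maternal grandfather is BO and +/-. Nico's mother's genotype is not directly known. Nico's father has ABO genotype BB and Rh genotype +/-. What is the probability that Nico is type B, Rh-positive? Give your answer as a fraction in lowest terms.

3/8

Nico's mother's ABO genotype from AA × BO: 1/2 AB, 1/2 AO.
Crossing each possibility with the father BB and summing P(type B): 1/2·1/2 + 1/2·1/2 = 1/2.
Similarly for Rh via the mother's Rh distribution: P(Rh+) = 3/4.
Independent loci: 1/2 × 3/4 = 3/8.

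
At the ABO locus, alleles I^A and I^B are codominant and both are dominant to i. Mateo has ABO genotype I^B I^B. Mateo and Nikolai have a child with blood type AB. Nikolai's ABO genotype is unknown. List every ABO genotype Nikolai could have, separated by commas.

I^A I^A, I^A I^B, I^A i

For each candidate genotype of Nikolai, check whether crossing it with I^B I^B can produce every observed child phenotype.
  I^A I^A → possible child types {AB} ✓
  I^A I^B → possible child types {B, AB} ✓
  I^A i → possible child types {B, AB} ✓
  I^B I^B → possible child types {B} ✗
  I^B i → possible child types {B} ✗
  i i → possible child types {B} ✗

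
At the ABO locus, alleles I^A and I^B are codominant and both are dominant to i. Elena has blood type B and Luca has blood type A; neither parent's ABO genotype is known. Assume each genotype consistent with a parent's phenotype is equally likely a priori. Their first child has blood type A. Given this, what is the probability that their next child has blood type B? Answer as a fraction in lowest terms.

Possible genotypes: Elena ∈ {I^B I^B, I^B i}; Luca ∈ {I^A I^A, I^A i}.
Weight each parental genotype pair by prior × P(type-A child):
  I^B i × I^A I^A: posterior weight 2/3; P(next child type B) = 0.
  I^B i × I^A i: posterior weight 1/3; P(next child type B) = 1/4.
Weighted sum = 1/12.

1/12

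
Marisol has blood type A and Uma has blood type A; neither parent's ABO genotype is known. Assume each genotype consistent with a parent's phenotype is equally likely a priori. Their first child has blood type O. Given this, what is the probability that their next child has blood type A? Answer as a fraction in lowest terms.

Possible genotypes: Marisol ∈ {AA, AO}; Uma ∈ {AA, AO}.
Weight each parental genotype pair by prior × P(type-O child):
  AO × AO: posterior weight 1; P(next child type A) = 3/4.
Weighted sum = 3/4.

3/4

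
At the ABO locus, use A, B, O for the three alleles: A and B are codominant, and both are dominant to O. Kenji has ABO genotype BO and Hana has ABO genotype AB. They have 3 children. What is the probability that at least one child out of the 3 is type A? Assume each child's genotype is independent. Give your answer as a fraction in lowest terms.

37/64

ABO cross BO × AB → 1/4 A, 1/2 B, 1/4 AB.
So P(type A) = 1/4 per child.
P(none) = (3/4)^3 = 27/64; P(at least one) = 1 − 27/64 = 37/64.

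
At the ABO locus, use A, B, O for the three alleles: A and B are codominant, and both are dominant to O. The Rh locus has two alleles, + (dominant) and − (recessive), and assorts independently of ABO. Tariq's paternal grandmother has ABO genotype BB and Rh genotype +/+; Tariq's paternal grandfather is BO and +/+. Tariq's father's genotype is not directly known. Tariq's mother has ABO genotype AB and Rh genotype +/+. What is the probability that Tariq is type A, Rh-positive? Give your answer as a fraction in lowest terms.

1/8

Tariq's father's ABO genotype from BB × BO: 1/2 BB, 1/2 BO.
Crossing each possibility with the mother AB and summing P(type A): 1/2·0 + 1/2·1/4 = 1/8.
Similarly for Rh via the father's Rh distribution: P(Rh+) = 1.
Independent loci: 1/8 × 1 = 1/8.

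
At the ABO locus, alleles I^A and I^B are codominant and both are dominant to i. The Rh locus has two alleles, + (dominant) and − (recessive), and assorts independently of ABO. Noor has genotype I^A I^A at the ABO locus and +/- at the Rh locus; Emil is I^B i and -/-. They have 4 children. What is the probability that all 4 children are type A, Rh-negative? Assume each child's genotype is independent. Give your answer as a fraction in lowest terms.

ABO cross I^A I^A × I^B i → 1/2 A, 1/2 AB.
Rh cross +/- × -/- → 1/2 Rh+, 1/2 Rh-; so P(type A, Rh-negative) = 1/2 × 1/2 = 1/4 per child.
All 4 independent: (1/4)^4 = 1/256.

1/256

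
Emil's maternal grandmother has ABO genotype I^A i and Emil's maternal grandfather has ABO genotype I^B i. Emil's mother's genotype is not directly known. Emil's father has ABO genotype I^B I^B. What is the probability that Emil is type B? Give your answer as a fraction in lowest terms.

3/4

Emil's mother's ABO genotype from I^A i × I^B i: 1/4 I^A I^B, 1/4 I^A i, 1/4 I^B i, 1/4 i i.
Crossing each possibility with the father I^B I^B and summing P(type B): 1/4·1/2 + 1/4·1/2 + 1/4·1 + 1/4·1 = 3/4.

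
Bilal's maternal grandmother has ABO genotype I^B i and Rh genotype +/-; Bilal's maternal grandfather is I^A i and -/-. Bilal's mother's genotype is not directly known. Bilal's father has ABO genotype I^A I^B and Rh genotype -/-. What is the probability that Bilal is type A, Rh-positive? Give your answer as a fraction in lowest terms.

3/32

Bilal's mother's ABO genotype from I^B i × I^A i: 1/4 I^A I^B, 1/4 I^A i, 1/4 I^B i, 1/4 i i.
Crossing each possibility with the father I^A I^B and summing P(type A): 1/4·1/4 + 1/4·1/2 + 1/4·1/4 + 1/4·1/2 = 3/8.
Similarly for Rh via the mother's Rh distribution: P(Rh+) = 1/4.
Independent loci: 3/8 × 1/4 = 3/32.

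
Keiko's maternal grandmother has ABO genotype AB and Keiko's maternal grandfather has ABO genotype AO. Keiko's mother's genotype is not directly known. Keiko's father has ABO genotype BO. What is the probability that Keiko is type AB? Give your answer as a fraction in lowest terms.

Keiko's mother's ABO genotype from AB × AO: 1/4 AA, 1/4 AB, 1/4 AO, 1/4 BO.
Crossing each possibility with the father BO and summing P(type AB): 1/4·1/2 + 1/4·1/4 + 1/4·1/4 + 1/4·0 = 1/4.

1/4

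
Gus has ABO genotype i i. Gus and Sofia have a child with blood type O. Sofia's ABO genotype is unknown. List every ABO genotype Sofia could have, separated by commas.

For each candidate genotype of Sofia, check whether crossing it with i i can produce every observed child phenotype.
  I^A I^A → possible child types {A} ✗
  I^A I^B → possible child types {A, B} ✗
  I^A i → possible child types {O, A} ✓
  I^B I^B → possible child types {B} ✗
  I^B i → possible child types {O, B} ✓
  i i → possible child types {O} ✓

I^A i, I^B i, i i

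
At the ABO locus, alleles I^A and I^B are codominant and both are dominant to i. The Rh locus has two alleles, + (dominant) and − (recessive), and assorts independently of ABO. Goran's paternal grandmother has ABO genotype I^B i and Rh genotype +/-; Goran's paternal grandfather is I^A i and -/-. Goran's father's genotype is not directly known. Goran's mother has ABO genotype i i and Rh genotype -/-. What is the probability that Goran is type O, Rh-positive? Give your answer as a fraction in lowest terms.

1/8

Goran's father's ABO genotype from I^B i × I^A i: 1/4 I^A I^B, 1/4 I^A i, 1/4 I^B i, 1/4 i i.
Crossing each possibility with the mother i i and summing P(type O): 1/4·0 + 1/4·1/2 + 1/4·1/2 + 1/4·1 = 1/2.
Similarly for Rh via the father's Rh distribution: P(Rh+) = 1/4.
Independent loci: 1/2 × 1/4 = 1/8.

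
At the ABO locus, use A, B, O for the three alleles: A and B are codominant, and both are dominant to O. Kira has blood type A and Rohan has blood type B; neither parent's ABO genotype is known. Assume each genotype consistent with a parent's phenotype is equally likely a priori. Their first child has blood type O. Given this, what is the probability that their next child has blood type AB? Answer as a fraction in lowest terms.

1/4

Possible genotypes: Kira ∈ {AA, AO}; Rohan ∈ {BB, BO}.
Weight each parental genotype pair by prior × P(type-O child):
  AO × BO: posterior weight 1; P(next child type AB) = 1/4.
Weighted sum = 1/4.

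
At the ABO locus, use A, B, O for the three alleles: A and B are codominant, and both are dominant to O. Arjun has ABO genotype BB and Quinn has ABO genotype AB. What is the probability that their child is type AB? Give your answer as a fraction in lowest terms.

ABO cross BB × AB → offspring phenotypes: 1/2 B, 1/2 AB.
So P(type AB) = 1/2.

1/2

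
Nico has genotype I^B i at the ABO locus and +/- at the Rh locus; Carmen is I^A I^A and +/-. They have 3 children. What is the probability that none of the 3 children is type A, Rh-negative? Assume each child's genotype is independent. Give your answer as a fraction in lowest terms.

343/512

ABO cross I^B i × I^A I^A → 1/2 A, 1/2 AB.
Rh cross +/- × +/- → 3/4 Rh+, 1/4 Rh-; so P(type A, Rh-negative) = 1/2 × 1/4 = 1/8 per child.
P(not type A, Rh-negative) = 7/8 for one child; (7/8)^3 = 343/512.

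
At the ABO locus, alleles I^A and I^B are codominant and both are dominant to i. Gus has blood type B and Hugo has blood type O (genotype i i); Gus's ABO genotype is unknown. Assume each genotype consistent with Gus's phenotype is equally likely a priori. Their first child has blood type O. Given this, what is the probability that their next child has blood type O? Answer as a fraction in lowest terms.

1/2

Possible genotypes: Gus ∈ {I^B I^B, I^B i}; Hugo ∈ {i i}.
Weight each parental genotype pair by prior × P(type-O child):
  I^B i × i i: posterior weight 1; P(next child type O) = 1/2.
Weighted sum = 1/2.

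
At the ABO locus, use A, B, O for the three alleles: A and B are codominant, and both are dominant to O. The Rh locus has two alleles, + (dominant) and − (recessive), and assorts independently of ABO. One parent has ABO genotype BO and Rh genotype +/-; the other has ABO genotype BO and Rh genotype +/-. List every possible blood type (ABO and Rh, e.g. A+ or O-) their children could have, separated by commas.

Gametes from BO × BO give offspring ABO genotypes BB, BO, OO, i.e. phenotypes O, B.
Rh cross +/- × +/- → phenotypes Rh+, Rh-.
Combining independently: O+, O-, B+, B-.

O+, O-, B+, B-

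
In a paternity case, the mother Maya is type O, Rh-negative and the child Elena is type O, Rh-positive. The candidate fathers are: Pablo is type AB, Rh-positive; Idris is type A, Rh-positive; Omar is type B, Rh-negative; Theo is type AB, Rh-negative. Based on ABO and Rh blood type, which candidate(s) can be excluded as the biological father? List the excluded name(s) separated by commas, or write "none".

Pablo, Omar, Theo

A candidate is excluded only if no genotype consistent with his phenotype could produce a type O, Rh-positive child with a type O, Rh-negative mother.
Pablo (type AB, Rh+): no genotype consistent with that phenotype can produce a type-O Rh+ child with a type-O mother.
Omar (type B, Rh-): no genotype consistent with that phenotype can produce a type-O Rh+ child with a type-O mother.
Theo (type AB, Rh-): no genotype consistent with that phenotype can produce a type-O Rh+ child with a type-O mother.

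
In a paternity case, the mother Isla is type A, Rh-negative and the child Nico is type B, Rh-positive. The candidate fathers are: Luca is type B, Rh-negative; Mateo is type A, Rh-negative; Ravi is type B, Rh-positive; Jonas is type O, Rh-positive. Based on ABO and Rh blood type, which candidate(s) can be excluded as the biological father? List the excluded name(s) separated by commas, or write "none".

Luca, Mateo, Jonas

A candidate is excluded only if no genotype consistent with his phenotype could produce a type B, Rh-positive child with a type A, Rh-negative mother.
Luca (type B, Rh-): no genotype consistent with that phenotype can produce a type-B Rh+ child with a type-A mother.
Mateo (type A, Rh-): no genotype consistent with that phenotype can produce a type-B Rh+ child with a type-A mother.
Jonas (type O, Rh+): no genotype consistent with that phenotype can produce a type-B Rh+ child with a type-A mother.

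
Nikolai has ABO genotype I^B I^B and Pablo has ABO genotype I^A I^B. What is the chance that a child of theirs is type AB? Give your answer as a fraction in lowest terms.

1/2

ABO cross I^B I^B × I^A I^B → offspring phenotypes: 1/2 B, 1/2 AB.
So P(type AB) = 1/2.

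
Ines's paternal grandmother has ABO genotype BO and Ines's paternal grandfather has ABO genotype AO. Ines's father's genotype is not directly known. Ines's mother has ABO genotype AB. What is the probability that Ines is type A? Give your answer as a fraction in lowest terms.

Ines's father's ABO genotype from BO × AO: 1/4 AB, 1/4 AO, 1/4 BO, 1/4 OO.
Crossing each possibility with the mother AB and summing P(type A): 1/4·1/4 + 1/4·1/2 + 1/4·1/4 + 1/4·1/2 = 3/8.

3/8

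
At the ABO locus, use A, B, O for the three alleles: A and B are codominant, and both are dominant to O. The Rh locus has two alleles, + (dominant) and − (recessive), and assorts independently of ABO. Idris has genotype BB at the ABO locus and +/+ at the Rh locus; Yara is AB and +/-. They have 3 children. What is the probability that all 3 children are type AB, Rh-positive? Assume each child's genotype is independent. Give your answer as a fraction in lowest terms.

ABO cross BB × AB → 1/2 B, 1/2 AB.
Rh cross +/+ × +/- → 1 Rh+; so P(type AB, Rh-positive) = 1/2 × 1 = 1/2 per child.
All 3 independent: (1/2)^3 = 1/8.

1/8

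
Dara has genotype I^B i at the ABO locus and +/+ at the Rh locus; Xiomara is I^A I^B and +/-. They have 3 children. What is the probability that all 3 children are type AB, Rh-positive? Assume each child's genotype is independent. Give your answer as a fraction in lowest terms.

1/64

ABO cross I^B i × I^A I^B → 1/4 A, 1/2 B, 1/4 AB.
Rh cross +/+ × +/- → 1 Rh+; so P(type AB, Rh-positive) = 1/4 × 1 = 1/4 per child.
All 3 independent: (1/4)^3 = 1/64.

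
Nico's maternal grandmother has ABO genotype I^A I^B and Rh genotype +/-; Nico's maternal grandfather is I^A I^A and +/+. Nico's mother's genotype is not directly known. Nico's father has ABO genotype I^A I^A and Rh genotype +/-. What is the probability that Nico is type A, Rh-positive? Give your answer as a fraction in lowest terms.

21/32

Nico's mother's ABO genotype from I^A I^B × I^A I^A: 1/2 I^A I^A, 1/2 I^A I^B.
Crossing each possibility with the father I^A I^A and summing P(type A): 1/2·1 + 1/2·1/2 = 3/4.
Similarly for Rh via the mother's Rh distribution: P(Rh+) = 7/8.
Independent loci: 3/4 × 7/8 = 21/32.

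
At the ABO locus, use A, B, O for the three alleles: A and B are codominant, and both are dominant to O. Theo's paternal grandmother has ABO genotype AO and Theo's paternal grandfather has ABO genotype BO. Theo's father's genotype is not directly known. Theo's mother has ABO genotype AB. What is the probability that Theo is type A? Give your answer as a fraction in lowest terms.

Theo's father's ABO genotype from AO × BO: 1/4 AB, 1/4 AO, 1/4 BO, 1/4 OO.
Crossing each possibility with the mother AB and summing P(type A): 1/4·1/4 + 1/4·1/2 + 1/4·1/4 + 1/4·1/2 = 3/8.

3/8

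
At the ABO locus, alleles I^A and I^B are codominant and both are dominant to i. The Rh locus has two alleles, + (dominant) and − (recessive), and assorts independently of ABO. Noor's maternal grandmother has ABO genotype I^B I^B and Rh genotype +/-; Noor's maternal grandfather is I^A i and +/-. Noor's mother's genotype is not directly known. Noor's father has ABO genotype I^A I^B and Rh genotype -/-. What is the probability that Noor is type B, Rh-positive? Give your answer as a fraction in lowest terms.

3/16

Noor's mother's ABO genotype from I^B I^B × I^A i: 1/2 I^A I^B, 1/2 I^B i.
Crossing each possibility with the father I^A I^B and summing P(type B): 1/2·1/4 + 1/2·1/2 = 3/8.
Similarly for Rh via the mother's Rh distribution: P(Rh+) = 1/2.
Independent loci: 3/8 × 1/2 = 3/16.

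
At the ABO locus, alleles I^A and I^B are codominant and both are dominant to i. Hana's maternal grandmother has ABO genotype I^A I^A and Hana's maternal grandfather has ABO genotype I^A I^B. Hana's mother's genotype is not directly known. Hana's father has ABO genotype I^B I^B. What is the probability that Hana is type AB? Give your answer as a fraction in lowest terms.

Hana's mother's ABO genotype from I^A I^A × I^A I^B: 1/2 I^A I^A, 1/2 I^A I^B.
Crossing each possibility with the father I^B I^B and summing P(type AB): 1/2·1 + 1/2·1/2 = 3/4.

3/4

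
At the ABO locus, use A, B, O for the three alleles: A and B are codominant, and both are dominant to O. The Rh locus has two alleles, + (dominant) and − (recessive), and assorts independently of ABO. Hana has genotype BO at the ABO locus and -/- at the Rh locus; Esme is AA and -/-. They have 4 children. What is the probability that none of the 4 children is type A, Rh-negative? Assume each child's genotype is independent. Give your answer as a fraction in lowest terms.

ABO cross BO × AA → 1/2 A, 1/2 AB.
Rh cross -/- × -/- → 1 Rh-; so P(type A, Rh-negative) = 1/2 × 1 = 1/2 per child.
P(not type A, Rh-negative) = 1/2 for one child; (1/2)^4 = 1/16.

1/16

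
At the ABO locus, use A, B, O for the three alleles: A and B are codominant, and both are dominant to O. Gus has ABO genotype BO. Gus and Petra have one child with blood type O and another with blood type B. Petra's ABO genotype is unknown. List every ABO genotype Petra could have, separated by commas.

AO, BO, OO

For each candidate genotype of Petra, check whether crossing it with BO can produce every observed child phenotype.
  AA → possible child types {A, AB} ✗
  AB → possible child types {A, B, AB} ✗
  AO → possible child types {O, A, B, AB} ✓
  BB → possible child types {B} ✗
  BO → possible child types {O, B} ✓
  OO → possible child types {O, B} ✓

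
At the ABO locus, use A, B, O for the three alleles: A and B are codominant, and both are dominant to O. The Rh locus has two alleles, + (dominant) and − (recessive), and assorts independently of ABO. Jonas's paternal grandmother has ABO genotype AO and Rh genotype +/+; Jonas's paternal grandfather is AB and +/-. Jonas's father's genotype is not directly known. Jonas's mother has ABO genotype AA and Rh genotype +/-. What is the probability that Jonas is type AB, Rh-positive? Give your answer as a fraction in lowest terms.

Jonas's father's ABO genotype from AO × AB: 1/4 AA, 1/4 AB, 1/4 AO, 1/4 BO.
Crossing each possibility with the mother AA and summing P(type AB): 1/4·0 + 1/4·1/2 + 1/4·0 + 1/4·1/2 = 1/4.
Similarly for Rh via the father's Rh distribution: P(Rh+) = 7/8.
Independent loci: 1/4 × 7/8 = 7/32.

7/32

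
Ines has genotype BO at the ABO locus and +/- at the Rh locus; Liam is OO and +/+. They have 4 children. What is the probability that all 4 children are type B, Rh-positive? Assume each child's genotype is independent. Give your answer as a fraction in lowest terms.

1/16

ABO cross BO × OO → 1/2 O, 1/2 B.
Rh cross +/- × +/+ → 1 Rh+; so P(type B, Rh-positive) = 1/2 × 1 = 1/2 per child.
All 4 independent: (1/2)^4 = 1/16.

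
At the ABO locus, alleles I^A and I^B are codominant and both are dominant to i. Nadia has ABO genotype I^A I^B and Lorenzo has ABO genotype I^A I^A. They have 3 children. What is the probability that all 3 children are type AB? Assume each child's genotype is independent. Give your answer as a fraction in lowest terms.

ABO cross I^A I^B × I^A I^A → 1/2 A, 1/2 AB.
So P(type AB) = 1/2 per child.
All 3 independent: (1/2)^3 = 1/8.

1/8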